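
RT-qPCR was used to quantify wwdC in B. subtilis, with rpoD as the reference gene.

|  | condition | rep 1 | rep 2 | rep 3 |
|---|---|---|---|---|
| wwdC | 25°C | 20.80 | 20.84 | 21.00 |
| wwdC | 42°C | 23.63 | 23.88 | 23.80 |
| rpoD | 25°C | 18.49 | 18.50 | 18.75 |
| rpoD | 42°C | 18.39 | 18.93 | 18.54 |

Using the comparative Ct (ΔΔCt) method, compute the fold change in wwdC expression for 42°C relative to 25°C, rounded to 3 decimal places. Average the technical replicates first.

0.139

Mean Ct: wwdC 25°C 20.880; wwdC 42°C 23.770; rpoD 25°C 18.580; rpoD 42°C 18.620
ΔCt(25°C) = 20.880 − 18.580 = 2.300
ΔCt(42°C) = 23.770 − 18.620 = 5.150
ΔΔCt = 5.150 − 2.300 = 2.850
Fold change = 2^(−2.850) = 0.1387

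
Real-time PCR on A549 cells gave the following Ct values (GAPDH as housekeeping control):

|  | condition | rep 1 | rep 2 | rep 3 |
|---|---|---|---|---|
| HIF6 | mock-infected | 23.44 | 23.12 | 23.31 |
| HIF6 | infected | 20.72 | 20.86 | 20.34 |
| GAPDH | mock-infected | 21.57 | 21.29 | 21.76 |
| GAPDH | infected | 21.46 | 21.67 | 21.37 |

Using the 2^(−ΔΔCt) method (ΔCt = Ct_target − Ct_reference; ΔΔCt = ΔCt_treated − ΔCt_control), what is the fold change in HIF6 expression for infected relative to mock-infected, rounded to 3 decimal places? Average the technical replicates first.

6.105

Mean Ct: HIF6 mock-infected 23.290; HIF6 infected 20.640; GAPDH mock-infected 21.540; GAPDH infected 21.500
ΔCt(mock-infected) = 23.290 − 21.540 = 1.750
ΔCt(infected) = 20.640 − 21.500 = -0.860
ΔΔCt = -0.860 − 1.750 = -2.610
Fold change = 2^(−(-2.610)) = 2^2.610 = 6.1050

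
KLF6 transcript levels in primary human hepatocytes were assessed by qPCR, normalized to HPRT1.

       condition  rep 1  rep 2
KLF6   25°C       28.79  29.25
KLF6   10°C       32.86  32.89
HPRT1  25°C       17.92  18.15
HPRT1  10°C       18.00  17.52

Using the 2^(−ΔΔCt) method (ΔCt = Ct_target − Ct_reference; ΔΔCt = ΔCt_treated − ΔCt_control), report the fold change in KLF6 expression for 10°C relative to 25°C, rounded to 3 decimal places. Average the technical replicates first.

Mean Ct: KLF6 25°C 29.020; KLF6 10°C 32.875; HPRT1 25°C 18.035; HPRT1 10°C 17.760
ΔCt(25°C) = 29.020 − 18.035 = 10.985
ΔCt(10°C) = 32.875 − 17.760 = 15.115
ΔΔCt = 15.115 − 10.985 = 4.130
Fold change = 2^(−4.130) = 0.0571

0.057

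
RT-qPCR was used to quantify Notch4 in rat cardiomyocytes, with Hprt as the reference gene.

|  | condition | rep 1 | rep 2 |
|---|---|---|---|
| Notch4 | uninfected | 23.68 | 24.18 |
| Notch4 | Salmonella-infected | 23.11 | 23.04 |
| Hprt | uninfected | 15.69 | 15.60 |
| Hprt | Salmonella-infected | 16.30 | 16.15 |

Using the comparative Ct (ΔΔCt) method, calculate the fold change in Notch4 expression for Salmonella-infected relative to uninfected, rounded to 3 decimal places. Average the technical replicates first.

Mean Ct: Notch4 uninfected 23.930; Notch4 Salmonella-infected 23.075; Hprt uninfected 15.645; Hprt Salmonella-infected 16.225
ΔCt(uninfected) = 23.930 − 15.645 = 8.285
ΔCt(Salmonella-infected) = 23.075 − 16.225 = 6.850
ΔΔCt = 6.850 − 8.285 = -1.435
Fold change = 2^(−(-1.435)) = 2^1.435 = 2.7038

2.704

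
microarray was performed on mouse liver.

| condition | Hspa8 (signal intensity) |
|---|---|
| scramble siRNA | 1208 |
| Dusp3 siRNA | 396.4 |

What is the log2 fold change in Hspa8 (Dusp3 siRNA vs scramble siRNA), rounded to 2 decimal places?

Fold change = 396.4 / 1208 = 0.3281
log2(0.3281) = -1.608

-1.61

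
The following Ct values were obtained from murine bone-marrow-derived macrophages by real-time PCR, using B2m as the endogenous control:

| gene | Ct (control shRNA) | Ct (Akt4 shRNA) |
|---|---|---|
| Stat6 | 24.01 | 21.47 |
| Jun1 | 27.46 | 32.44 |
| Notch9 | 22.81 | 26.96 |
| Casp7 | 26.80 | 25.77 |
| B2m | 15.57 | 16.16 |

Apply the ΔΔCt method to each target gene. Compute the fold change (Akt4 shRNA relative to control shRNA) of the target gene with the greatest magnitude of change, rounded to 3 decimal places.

Stat6: ΔΔCt = (21.47−16.16) − (24.01−15.57) = 5.31 − 8.44 = -3.13; fold change = 2^3.13 = 8.754
Jun1: ΔΔCt = (32.44−16.16) − (27.46−15.57) = 16.28 − 11.89 = 4.39; fold change = 2^-4.39 = 0.048
Notch9: ΔΔCt = (26.96−16.16) − (22.81−15.57) = 10.80 − 7.24 = 3.56; fold change = 2^-3.56 = 0.085
Casp7: ΔΔCt = (25.77−16.16) − (26.80−15.57) = 9.61 − 11.23 = -1.62; fold change = 2^1.62 = 3.074
Jun1 has the largest |ΔΔCt| = 4.39.

0.048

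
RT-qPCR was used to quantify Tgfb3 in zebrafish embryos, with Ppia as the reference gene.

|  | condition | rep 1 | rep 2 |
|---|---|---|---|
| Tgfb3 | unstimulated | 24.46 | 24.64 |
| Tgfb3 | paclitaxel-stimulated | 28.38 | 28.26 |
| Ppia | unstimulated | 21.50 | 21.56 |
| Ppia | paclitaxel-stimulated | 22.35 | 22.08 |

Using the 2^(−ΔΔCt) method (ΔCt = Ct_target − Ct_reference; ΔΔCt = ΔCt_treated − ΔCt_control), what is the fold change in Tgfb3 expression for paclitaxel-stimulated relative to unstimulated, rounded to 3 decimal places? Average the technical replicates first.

Mean Ct: Tgfb3 unstimulated 24.550; Tgfb3 paclitaxel-stimulated 28.320; Ppia unstimulated 21.530; Ppia paclitaxel-stimulated 22.215
ΔCt(unstimulated) = 24.550 − 21.530 = 3.020
ΔCt(paclitaxel-stimulated) = 28.320 − 22.215 = 6.105
ΔΔCt = 6.105 − 3.020 = 3.085
Fold change = 2^(−3.085) = 0.1178

0.118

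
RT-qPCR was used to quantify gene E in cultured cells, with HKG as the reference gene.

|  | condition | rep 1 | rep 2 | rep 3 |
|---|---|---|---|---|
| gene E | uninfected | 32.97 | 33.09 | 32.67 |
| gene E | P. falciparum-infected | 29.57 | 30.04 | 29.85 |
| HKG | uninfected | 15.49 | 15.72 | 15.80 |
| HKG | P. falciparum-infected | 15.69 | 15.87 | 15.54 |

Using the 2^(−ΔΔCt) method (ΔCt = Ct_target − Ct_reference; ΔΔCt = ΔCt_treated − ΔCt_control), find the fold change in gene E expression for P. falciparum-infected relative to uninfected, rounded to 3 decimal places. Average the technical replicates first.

Mean Ct: gene E uninfected 32.910; gene E P. falciparum-infected 29.820; HKG uninfected 15.670; HKG P. falciparum-infected 15.700
ΔCt(uninfected) = 32.910 − 15.670 = 17.240
ΔCt(P. falciparum-infected) = 29.820 − 15.700 = 14.120
ΔΔCt = 14.120 − 17.240 = -3.120
Fold change = 2^(−(-3.120)) = 2^3.120 = 8.6939

8.694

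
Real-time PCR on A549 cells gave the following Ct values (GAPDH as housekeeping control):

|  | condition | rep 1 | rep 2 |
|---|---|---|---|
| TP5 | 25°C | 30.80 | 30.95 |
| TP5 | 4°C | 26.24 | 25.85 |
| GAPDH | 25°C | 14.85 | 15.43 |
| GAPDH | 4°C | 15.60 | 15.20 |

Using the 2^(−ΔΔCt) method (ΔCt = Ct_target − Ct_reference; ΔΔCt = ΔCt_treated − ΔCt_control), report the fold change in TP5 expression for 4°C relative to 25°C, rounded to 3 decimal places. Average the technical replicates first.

34.060

Mean Ct: TP5 25°C 30.875; TP5 4°C 26.045; GAPDH 25°C 15.140; GAPDH 4°C 15.400
ΔCt(25°C) = 30.875 − 15.140 = 15.735
ΔCt(4°C) = 26.045 − 15.400 = 10.645
ΔΔCt = 10.645 − 15.735 = -5.090
Fold change = 2^(−(-5.090)) = 2^5.090 = 34.0598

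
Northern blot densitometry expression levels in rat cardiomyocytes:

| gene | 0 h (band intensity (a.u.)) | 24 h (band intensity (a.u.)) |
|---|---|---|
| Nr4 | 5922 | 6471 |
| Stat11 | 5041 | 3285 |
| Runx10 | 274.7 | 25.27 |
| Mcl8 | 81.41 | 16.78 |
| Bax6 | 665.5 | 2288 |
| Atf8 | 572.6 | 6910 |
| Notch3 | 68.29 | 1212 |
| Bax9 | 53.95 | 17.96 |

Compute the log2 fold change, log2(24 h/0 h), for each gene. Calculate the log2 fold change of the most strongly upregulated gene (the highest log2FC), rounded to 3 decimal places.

4.150

log2(6471/5922) = 0.128  (Nr4)
log2(3285/5041) = -0.618  (Stat11)
log2(25.27/274.7) = -3.442  (Runx10)
log2(16.78/81.41) = -2.278  (Mcl8)
log2(2288/665.5) = 1.782  (Bax6)
log2(6910/572.6) = 3.593  (Atf8)
log2(1212/68.29) = 4.150  (Notch3)
log2(17.96/53.95) = -1.587  (Bax9)
Notch3 is most strongly upregulated.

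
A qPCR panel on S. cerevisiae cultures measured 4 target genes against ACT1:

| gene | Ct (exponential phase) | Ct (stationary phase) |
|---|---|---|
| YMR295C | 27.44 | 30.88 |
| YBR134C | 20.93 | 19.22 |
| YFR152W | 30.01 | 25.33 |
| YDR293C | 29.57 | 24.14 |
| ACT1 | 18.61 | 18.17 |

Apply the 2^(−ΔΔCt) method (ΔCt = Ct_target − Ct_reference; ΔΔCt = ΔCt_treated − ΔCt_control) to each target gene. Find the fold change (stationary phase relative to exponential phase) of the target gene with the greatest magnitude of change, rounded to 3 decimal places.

31.779

YMR295C: ΔΔCt = (30.88−18.17) − (27.44−18.61) = 12.71 − 8.83 = 3.88; fold change = 2^-3.88 = 0.068
YBR134C: ΔΔCt = (19.22−18.17) − (20.93−18.61) = 1.05 − 2.32 = -1.27; fold change = 2^1.27 = 2.412
YFR152W: ΔΔCt = (25.33−18.17) − (30.01−18.61) = 7.16 − 11.40 = -4.24; fold change = 2^4.24 = 18.896
YDR293C: ΔΔCt = (24.14−18.17) − (29.57−18.61) = 5.97 − 10.96 = -4.99; fold change = 2^4.99 = 31.779
YDR293C has the largest |ΔΔCt| = 4.99.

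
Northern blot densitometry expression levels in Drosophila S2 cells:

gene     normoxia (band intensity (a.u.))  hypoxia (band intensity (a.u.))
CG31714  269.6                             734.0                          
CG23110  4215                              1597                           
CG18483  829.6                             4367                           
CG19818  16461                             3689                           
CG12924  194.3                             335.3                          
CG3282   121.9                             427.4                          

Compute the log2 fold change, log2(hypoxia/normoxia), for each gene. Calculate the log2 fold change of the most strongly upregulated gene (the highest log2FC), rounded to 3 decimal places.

2.396

log2(734.0/269.6) = 1.445  (CG31714)
log2(1597/4215) = -1.400  (CG23110)
log2(4367/829.6) = 2.396  (CG18483)
log2(3689/16461) = -2.158  (CG19818)
log2(335.3/194.3) = 0.787  (CG12924)
log2(427.4/121.9) = 1.810  (CG3282)
CG18483 is most strongly upregulated.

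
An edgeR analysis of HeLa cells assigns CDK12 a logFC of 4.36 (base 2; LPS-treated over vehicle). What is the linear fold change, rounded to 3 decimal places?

Fold change = 2^(4.36) = 20.5348

20.535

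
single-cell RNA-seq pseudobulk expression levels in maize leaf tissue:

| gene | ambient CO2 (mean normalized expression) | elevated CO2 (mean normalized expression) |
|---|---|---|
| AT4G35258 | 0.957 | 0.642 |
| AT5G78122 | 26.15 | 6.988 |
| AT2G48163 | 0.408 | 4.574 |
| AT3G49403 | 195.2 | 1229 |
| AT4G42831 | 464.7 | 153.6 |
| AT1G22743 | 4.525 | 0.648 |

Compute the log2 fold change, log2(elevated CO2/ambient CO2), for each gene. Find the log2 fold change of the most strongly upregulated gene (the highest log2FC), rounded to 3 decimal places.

3.487

log2(0.642/0.957) = -0.576  (AT4G35258)
log2(6.988/26.15) = -1.904  (AT5G78122)
log2(4.574/0.408) = 3.487  (AT2G48163)
log2(1229/195.2) = 2.654  (AT3G49403)
log2(153.6/464.7) = -1.597  (AT4G42831)
log2(0.648/4.525) = -2.804  (AT1G22743)
AT2G48163 is most strongly upregulated.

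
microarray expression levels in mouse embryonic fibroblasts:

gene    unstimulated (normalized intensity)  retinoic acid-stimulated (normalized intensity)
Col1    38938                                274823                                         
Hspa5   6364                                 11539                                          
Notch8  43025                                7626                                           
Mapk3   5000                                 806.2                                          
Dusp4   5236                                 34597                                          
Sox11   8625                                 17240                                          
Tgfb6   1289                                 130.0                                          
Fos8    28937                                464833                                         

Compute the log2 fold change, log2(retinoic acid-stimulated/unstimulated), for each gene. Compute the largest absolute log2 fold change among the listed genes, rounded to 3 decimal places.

log2(274823/38938) = 2.819  (Col1)
log2(11539/6364) = 0.859  (Hspa5)
log2(7626/43025) = -2.496  (Notch8)
log2(806.2/5000) = -2.633  (Mapk3)
log2(34597/5236) = 2.724  (Dusp4)
log2(17240/8625) = 0.999  (Sox11)
log2(130.0/1289) = -3.310  (Tgfb6)
log2(464833/28937) = 4.006  (Fos8)
The largest magnitude belongs to Fos8.

4.006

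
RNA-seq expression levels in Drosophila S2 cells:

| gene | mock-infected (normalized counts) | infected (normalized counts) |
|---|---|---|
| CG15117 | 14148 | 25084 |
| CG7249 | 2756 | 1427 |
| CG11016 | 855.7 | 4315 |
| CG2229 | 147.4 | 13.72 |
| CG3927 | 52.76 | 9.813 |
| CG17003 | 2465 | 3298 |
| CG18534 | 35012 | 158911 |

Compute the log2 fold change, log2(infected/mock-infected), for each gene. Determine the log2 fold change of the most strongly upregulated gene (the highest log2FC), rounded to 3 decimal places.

log2(25084/14148) = 0.826  (CG15117)
log2(1427/2756) = -0.950  (CG7249)
log2(4315/855.7) = 2.334  (CG11016)
log2(13.72/147.4) = -3.425  (CG2229)
log2(9.813/52.76) = -2.427  (CG3927)
log2(3298/2465) = 0.420  (CG17003)
log2(158911/35012) = 2.182  (CG18534)
CG11016 is most strongly upregulated.

2.334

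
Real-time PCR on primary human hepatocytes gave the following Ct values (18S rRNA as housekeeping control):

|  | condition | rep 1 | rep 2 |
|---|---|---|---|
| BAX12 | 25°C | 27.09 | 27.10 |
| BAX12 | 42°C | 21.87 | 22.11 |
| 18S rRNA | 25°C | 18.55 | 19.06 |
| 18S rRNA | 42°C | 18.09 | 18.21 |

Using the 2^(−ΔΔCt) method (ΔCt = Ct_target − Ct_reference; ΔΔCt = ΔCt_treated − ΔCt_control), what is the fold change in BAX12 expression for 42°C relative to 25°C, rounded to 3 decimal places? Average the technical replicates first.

21.857

Mean Ct: BAX12 25°C 27.095; BAX12 42°C 21.990; 18S rRNA 25°C 18.805; 18S rRNA 42°C 18.150
ΔCt(25°C) = 27.095 − 18.805 = 8.290
ΔCt(42°C) = 21.990 − 18.150 = 3.840
ΔΔCt = 3.840 − 8.290 = -4.450
Fold change = 2^(−(-4.450)) = 2^4.450 = 21.8566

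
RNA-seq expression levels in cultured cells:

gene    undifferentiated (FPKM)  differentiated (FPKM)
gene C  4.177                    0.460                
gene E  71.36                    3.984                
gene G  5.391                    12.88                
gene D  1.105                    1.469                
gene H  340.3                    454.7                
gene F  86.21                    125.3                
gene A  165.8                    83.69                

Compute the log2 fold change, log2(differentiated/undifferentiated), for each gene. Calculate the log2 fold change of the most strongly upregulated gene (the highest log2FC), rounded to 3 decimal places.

log2(0.460/4.177) = -3.183  (gene C)
log2(3.984/71.36) = -4.163  (gene E)
log2(12.88/5.391) = 1.257  (gene G)
log2(1.469/1.105) = 0.411  (gene D)
log2(454.7/340.3) = 0.418  (gene H)
log2(125.3/86.21) = 0.539  (gene F)
log2(83.69/165.8) = -0.986  (gene A)
gene G is most strongly upregulated.

1.257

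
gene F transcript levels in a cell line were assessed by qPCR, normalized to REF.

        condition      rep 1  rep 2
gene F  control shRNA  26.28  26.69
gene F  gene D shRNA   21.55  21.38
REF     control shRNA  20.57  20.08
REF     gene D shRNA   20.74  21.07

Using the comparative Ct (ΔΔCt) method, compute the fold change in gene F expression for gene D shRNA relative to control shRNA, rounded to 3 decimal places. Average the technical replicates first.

48.503

Mean Ct: gene F control shRNA 26.485; gene F gene D shRNA 21.465; REF control shRNA 20.325; REF gene D shRNA 20.905
ΔCt(control shRNA) = 26.485 − 20.325 = 6.160
ΔCt(gene D shRNA) = 21.465 − 20.905 = 0.560
ΔΔCt = 0.560 − 6.160 = -5.600
Fold change = 2^(−(-5.600)) = 2^5.600 = 48.5029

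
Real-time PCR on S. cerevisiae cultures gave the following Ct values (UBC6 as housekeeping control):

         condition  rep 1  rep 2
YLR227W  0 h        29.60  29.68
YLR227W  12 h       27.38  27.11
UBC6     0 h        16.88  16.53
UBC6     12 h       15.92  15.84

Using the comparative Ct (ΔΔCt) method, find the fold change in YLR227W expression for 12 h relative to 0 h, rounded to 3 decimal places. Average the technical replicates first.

Mean Ct: YLR227W 0 h 29.640; YLR227W 12 h 27.245; UBC6 0 h 16.705; UBC6 12 h 15.880
ΔCt(0 h) = 29.640 − 16.705 = 12.935
ΔCt(12 h) = 27.245 − 15.880 = 11.365
ΔΔCt = 11.365 − 12.935 = -1.570
Fold change = 2^(−(-1.570)) = 2^1.570 = 2.9690

2.969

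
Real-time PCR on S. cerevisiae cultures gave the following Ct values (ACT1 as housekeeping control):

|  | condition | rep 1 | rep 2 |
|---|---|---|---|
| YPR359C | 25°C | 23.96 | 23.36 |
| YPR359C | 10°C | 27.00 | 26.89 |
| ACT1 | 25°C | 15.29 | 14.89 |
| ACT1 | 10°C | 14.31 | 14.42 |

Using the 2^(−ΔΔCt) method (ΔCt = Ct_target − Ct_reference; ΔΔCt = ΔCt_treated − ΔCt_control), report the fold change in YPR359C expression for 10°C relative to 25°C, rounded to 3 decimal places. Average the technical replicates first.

0.062

Mean Ct: YPR359C 25°C 23.660; YPR359C 10°C 26.945; ACT1 25°C 15.090; ACT1 10°C 14.365
ΔCt(25°C) = 23.660 − 15.090 = 8.570
ΔCt(10°C) = 26.945 − 14.365 = 12.580
ΔΔCt = 12.580 − 8.570 = 4.010
Fold change = 2^(−4.010) = 0.0621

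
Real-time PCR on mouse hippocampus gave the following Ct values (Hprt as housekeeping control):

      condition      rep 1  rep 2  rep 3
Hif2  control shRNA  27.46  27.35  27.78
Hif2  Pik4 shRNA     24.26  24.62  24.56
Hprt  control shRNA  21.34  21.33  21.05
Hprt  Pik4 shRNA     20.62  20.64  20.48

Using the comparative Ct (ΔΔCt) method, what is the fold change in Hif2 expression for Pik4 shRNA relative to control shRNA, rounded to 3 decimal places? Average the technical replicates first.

Mean Ct: Hif2 control shRNA 27.530; Hif2 Pik4 shRNA 24.480; Hprt control shRNA 21.240; Hprt Pik4 shRNA 20.580
ΔCt(control shRNA) = 27.530 − 21.240 = 6.290
ΔCt(Pik4 shRNA) = 24.480 − 20.580 = 3.900
ΔΔCt = 3.900 − 6.290 = -2.390
Fold change = 2^(−(-2.390)) = 2^2.390 = 5.2416

5.242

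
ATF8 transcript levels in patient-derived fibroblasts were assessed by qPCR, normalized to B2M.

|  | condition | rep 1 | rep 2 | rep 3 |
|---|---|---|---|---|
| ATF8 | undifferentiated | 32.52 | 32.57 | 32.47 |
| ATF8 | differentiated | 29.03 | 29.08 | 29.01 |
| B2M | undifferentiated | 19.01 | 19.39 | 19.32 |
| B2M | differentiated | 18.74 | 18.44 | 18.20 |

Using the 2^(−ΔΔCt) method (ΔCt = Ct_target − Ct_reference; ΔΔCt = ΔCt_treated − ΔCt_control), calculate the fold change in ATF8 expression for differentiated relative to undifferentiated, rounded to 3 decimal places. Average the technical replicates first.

Mean Ct: ATF8 undifferentiated 32.520; ATF8 differentiated 29.040; B2M undifferentiated 19.240; B2M differentiated 18.460
ΔCt(undifferentiated) = 32.520 − 19.240 = 13.280
ΔCt(differentiated) = 29.040 − 18.460 = 10.580
ΔΔCt = 10.580 − 13.280 = -2.700
Fold change = 2^(−(-2.700)) = 2^2.700 = 6.4980

6.498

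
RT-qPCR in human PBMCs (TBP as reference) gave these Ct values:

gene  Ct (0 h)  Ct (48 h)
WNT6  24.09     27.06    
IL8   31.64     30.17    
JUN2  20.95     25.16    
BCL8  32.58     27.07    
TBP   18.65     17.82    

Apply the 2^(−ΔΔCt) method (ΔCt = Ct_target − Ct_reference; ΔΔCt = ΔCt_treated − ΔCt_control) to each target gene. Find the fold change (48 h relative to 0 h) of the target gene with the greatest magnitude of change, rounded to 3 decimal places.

0.030

WNT6: ΔΔCt = (27.06−17.82) − (24.09−18.65) = 9.24 − 5.44 = 3.80; fold change = 2^-3.80 = 0.072
IL8: ΔΔCt = (30.17−17.82) − (31.64−18.65) = 12.35 − 12.99 = -0.64; fold change = 2^0.64 = 1.558
JUN2: ΔΔCt = (25.16−17.82) − (20.95−18.65) = 7.34 − 2.30 = 5.04; fold change = 2^-5.04 = 0.030
BCL8: ΔΔCt = (27.07−17.82) − (32.58−18.65) = 9.25 − 13.93 = -4.68; fold change = 2^4.68 = 25.634
JUN2 has the largest |ΔΔCt| = 5.04.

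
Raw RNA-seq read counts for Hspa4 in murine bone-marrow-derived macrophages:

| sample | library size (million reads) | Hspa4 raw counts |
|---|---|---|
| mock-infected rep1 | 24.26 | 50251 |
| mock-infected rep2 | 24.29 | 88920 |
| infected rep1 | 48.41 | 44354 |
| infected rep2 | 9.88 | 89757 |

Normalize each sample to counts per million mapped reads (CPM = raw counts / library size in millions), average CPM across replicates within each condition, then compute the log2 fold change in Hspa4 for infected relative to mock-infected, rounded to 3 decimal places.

CPM(mock-infected rep1) = 50251 / 24.26 = 2071.3520
CPM(mock-infected rep2) = 88920 / 24.29 = 3660.7657
CPM(infected rep1) = 44354 / 48.41 = 916.2157
CPM(infected rep2) = 89757 / 9.88 = 9084.7166
mean CPM(mock-infected) = 2866.0589; mean CPM(infected) = 5000.4661
Fold change = 5000.4661 / 2866.0589 = 1.74472
log2(1.74472) = 0.8030

0.803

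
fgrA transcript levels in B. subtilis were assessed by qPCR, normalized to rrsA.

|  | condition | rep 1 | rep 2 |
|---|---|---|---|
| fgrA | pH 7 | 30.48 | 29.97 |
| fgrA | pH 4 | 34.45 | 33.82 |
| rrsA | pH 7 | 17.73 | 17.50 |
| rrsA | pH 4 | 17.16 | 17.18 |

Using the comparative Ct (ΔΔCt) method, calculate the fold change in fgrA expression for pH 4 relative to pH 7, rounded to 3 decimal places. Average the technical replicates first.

0.049

Mean Ct: fgrA pH 7 30.225; fgrA pH 4 34.135; rrsA pH 7 17.615; rrsA pH 4 17.170
ΔCt(pH 7) = 30.225 − 17.615 = 12.610
ΔCt(pH 4) = 34.135 − 17.170 = 16.965
ΔΔCt = 16.965 − 12.610 = 4.355
Fold change = 2^(−4.355) = 0.0489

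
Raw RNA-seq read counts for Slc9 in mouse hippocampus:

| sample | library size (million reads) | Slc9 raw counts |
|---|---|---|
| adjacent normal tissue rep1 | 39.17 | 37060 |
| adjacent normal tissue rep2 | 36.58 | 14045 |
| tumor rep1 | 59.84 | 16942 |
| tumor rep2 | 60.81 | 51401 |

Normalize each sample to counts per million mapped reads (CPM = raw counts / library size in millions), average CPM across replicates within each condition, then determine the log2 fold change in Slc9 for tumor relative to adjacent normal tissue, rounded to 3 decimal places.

CPM(adjacent normal tissue rep1) = 37060 / 39.17 = 946.1322
CPM(adjacent normal tissue rep2) = 14045 / 36.58 = 383.9530
CPM(tumor rep1) = 16942 / 59.84 = 283.1217
CPM(tumor rep2) = 51401 / 60.81 = 845.2722
mean CPM(adjacent normal tissue) = 665.0426; mean CPM(tumor) = 564.1969
Fold change = 564.1969 / 665.0426 = 0.84836
log2(0.84836) = -0.2372

-0.237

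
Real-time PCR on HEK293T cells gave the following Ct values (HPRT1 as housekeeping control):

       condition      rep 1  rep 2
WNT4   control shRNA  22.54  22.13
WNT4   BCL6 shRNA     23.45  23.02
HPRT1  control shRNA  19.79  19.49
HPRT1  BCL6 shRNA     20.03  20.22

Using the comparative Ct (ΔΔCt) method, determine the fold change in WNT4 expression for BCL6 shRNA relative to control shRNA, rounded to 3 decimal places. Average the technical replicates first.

Mean Ct: WNT4 control shRNA 22.335; WNT4 BCL6 shRNA 23.235; HPRT1 control shRNA 19.640; HPRT1 BCL6 shRNA 20.125
ΔCt(control shRNA) = 22.335 − 19.640 = 2.695
ΔCt(BCL6 shRNA) = 23.235 − 20.125 = 3.110
ΔΔCt = 3.110 − 2.695 = 0.415
Fold change = 2^(−0.415) = 0.7500

0.750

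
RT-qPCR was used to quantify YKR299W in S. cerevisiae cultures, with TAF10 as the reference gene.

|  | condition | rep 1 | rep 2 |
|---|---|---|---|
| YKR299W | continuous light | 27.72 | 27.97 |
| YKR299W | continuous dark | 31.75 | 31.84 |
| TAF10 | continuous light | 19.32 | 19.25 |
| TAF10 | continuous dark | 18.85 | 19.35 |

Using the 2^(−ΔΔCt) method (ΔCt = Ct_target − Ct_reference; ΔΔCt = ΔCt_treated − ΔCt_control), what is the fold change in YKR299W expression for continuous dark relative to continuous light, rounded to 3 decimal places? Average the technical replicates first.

Mean Ct: YKR299W continuous light 27.845; YKR299W continuous dark 31.795; TAF10 continuous light 19.285; TAF10 continuous dark 19.100
ΔCt(continuous light) = 27.845 − 19.285 = 8.560
ΔCt(continuous dark) = 31.795 − 19.100 = 12.695
ΔΔCt = 12.695 − 8.560 = 4.135
Fold change = 2^(−4.135) = 0.0569

0.057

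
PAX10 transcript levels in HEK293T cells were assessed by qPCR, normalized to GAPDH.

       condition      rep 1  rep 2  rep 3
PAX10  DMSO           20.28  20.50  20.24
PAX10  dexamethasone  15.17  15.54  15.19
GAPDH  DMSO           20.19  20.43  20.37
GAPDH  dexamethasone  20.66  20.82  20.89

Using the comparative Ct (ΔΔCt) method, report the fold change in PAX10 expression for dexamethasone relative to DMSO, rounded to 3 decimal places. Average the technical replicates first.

45.255

Mean Ct: PAX10 DMSO 20.340; PAX10 dexamethasone 15.300; GAPDH DMSO 20.330; GAPDH dexamethasone 20.790
ΔCt(DMSO) = 20.340 − 20.330 = 0.010
ΔCt(dexamethasone) = 15.300 − 20.790 = -5.490
ΔΔCt = -5.490 − 0.010 = -5.500
Fold change = 2^(−(-5.500)) = 2^5.500 = 45.2548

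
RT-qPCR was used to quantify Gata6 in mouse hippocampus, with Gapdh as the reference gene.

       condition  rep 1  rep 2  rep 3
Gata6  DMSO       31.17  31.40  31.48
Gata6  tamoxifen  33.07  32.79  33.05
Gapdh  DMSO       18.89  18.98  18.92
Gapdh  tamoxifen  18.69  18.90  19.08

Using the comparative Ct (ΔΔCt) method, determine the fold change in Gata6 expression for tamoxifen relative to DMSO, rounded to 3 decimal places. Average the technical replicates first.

Mean Ct: Gata6 DMSO 31.350; Gata6 tamoxifen 32.970; Gapdh DMSO 18.930; Gapdh tamoxifen 18.890
ΔCt(DMSO) = 31.350 − 18.930 = 12.420
ΔCt(tamoxifen) = 32.970 − 18.890 = 14.080
ΔΔCt = 14.080 − 12.420 = 1.660
Fold change = 2^(−1.660) = 0.3164

0.316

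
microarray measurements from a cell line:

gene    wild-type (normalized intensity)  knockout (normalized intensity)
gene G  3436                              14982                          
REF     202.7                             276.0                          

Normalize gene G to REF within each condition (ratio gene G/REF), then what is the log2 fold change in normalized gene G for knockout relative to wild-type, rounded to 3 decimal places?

1.679

gene G/REF (wild-type) = 3436 / 202.7 = 16.951
gene G/REF (knockout) = 14982 / 276.0 = 54.283
Fold change = 54.283 / 16.951 = 3.2023
log2(3.2023) = 1.6791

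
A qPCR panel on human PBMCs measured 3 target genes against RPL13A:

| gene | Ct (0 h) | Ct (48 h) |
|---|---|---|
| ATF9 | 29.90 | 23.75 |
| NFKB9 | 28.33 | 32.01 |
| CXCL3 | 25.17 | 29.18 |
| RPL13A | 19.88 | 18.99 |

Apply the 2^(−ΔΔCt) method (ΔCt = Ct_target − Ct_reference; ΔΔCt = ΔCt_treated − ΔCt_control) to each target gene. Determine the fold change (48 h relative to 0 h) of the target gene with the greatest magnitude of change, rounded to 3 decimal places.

ATF9: ΔΔCt = (23.75−18.99) − (29.90−19.88) = 4.76 − 10.02 = -5.26; fold change = 2^5.26 = 38.319
NFKB9: ΔΔCt = (32.01−18.99) − (28.33−19.88) = 13.02 − 8.45 = 4.57; fold change = 2^-4.57 = 0.042
CXCL3: ΔΔCt = (29.18−18.99) − (25.17−19.88) = 10.19 − 5.29 = 4.90; fold change = 2^-4.90 = 0.033
ATF9 has the largest |ΔΔCt| = 5.26.

38.319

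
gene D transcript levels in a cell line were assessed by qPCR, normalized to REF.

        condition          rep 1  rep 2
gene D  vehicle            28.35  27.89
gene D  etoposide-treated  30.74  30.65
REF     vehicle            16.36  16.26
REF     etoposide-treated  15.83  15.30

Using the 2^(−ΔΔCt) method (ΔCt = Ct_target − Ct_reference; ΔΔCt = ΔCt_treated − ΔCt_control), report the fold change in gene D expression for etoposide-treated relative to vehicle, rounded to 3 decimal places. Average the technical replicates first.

Mean Ct: gene D vehicle 28.120; gene D etoposide-treated 30.695; REF vehicle 16.310; REF etoposide-treated 15.565
ΔCt(vehicle) = 28.120 − 16.310 = 11.810
ΔCt(etoposide-treated) = 30.695 − 15.565 = 15.130
ΔΔCt = 15.130 − 11.810 = 3.320
Fold change = 2^(−3.320) = 0.1001

0.100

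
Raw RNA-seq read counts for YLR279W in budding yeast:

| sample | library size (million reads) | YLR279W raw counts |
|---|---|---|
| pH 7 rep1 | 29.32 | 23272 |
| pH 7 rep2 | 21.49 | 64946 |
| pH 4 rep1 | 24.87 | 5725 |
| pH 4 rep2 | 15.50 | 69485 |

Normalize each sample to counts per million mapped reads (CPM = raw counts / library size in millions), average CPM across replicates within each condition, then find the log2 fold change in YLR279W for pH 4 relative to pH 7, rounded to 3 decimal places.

CPM(pH 7 rep1) = 23272 / 29.32 = 793.7244
CPM(pH 7 rep2) = 64946 / 21.49 = 3022.1498
CPM(pH 4 rep1) = 5725 / 24.87 = 230.1970
CPM(pH 4 rep2) = 69485 / 15.50 = 4482.9032
mean CPM(pH 7) = 1907.9371; mean CPM(pH 4) = 2356.5501
Fold change = 2356.5501 / 1907.9371 = 1.23513
log2(1.23513) = 0.3047

0.305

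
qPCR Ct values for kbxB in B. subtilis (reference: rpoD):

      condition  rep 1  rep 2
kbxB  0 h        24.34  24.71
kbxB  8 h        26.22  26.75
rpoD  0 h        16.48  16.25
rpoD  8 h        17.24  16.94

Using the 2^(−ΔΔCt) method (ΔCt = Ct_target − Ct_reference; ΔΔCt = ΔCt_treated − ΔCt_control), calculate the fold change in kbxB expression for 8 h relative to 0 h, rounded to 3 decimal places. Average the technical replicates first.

Mean Ct: kbxB 0 h 24.525; kbxB 8 h 26.485; rpoD 0 h 16.365; rpoD 8 h 17.090
ΔCt(0 h) = 24.525 − 16.365 = 8.160
ΔCt(8 h) = 26.485 − 17.090 = 9.395
ΔΔCt = 9.395 − 8.160 = 1.235
Fold change = 2^(−1.235) = 0.4248

0.425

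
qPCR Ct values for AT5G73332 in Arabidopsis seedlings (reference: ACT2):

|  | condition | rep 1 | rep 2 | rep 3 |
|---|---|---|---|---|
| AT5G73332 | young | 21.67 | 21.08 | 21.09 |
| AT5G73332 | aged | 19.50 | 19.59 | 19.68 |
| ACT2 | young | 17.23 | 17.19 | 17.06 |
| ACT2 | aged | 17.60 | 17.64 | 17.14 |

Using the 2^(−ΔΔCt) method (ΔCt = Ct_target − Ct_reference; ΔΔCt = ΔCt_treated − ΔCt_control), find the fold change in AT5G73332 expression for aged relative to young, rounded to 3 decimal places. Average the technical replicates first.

Mean Ct: AT5G73332 young 21.280; AT5G73332 aged 19.590; ACT2 young 17.160; ACT2 aged 17.460
ΔCt(young) = 21.280 − 17.160 = 4.120
ΔCt(aged) = 19.590 − 17.460 = 2.130
ΔΔCt = 2.130 − 4.120 = -1.990
Fold change = 2^(−(-1.990)) = 2^1.990 = 3.9724

3.972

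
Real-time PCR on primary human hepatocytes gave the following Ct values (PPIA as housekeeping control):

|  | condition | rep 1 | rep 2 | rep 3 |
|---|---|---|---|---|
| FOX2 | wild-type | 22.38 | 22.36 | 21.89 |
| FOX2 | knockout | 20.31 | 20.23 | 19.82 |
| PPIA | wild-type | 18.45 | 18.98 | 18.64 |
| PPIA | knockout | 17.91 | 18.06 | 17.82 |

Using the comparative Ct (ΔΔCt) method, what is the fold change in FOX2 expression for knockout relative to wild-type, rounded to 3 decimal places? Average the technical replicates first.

2.514

Mean Ct: FOX2 wild-type 22.210; FOX2 knockout 20.120; PPIA wild-type 18.690; PPIA knockout 17.930
ΔCt(wild-type) = 22.210 − 18.690 = 3.520
ΔCt(knockout) = 20.120 − 17.930 = 2.190
ΔΔCt = 2.190 − 3.520 = -1.330
Fold change = 2^(−(-1.330)) = 2^1.330 = 2.5140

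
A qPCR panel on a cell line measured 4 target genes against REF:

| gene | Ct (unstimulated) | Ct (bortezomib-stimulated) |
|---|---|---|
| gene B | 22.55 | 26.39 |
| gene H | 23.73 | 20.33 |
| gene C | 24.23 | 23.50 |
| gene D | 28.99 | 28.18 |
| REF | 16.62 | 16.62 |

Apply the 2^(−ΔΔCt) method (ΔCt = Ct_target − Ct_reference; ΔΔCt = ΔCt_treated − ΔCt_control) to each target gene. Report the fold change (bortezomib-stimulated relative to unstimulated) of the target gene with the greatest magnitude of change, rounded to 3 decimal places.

0.070

gene B: ΔΔCt = (26.39−16.62) − (22.55−16.62) = 9.77 − 5.93 = 3.84; fold change = 2^-3.84 = 0.070
gene H: ΔΔCt = (20.33−16.62) − (23.73−16.62) = 3.71 − 7.11 = -3.40; fold change = 2^3.40 = 10.556
gene C: ΔΔCt = (23.50−16.62) − (24.23−16.62) = 6.88 − 7.61 = -0.73; fold change = 2^0.73 = 1.659
gene D: ΔΔCt = (28.18−16.62) − (28.99−16.62) = 11.56 − 12.37 = -0.81; fold change = 2^0.81 = 1.753
gene B has the largest |ΔΔCt| = 3.84.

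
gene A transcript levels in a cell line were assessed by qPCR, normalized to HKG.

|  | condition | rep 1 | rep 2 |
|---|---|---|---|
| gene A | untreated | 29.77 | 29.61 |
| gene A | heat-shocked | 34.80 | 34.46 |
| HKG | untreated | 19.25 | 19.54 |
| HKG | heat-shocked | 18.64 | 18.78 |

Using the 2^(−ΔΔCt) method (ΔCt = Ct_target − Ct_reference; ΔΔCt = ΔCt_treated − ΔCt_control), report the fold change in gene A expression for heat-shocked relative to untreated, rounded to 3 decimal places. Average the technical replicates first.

0.020

Mean Ct: gene A untreated 29.690; gene A heat-shocked 34.630; HKG untreated 19.395; HKG heat-shocked 18.710
ΔCt(untreated) = 29.690 − 19.395 = 10.295
ΔCt(heat-shocked) = 34.630 − 18.710 = 15.920
ΔΔCt = 15.920 − 10.295 = 5.625
Fold change = 2^(−5.625) = 0.0203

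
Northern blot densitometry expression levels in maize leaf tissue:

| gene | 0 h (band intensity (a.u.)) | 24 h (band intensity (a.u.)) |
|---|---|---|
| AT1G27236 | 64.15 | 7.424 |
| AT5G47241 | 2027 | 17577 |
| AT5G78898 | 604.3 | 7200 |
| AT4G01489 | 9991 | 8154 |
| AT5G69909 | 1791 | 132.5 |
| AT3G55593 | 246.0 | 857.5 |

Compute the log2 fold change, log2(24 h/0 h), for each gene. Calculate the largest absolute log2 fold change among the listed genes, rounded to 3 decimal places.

3.757

log2(7.424/64.15) = -3.111  (AT1G27236)
log2(17577/2027) = 3.116  (AT5G47241)
log2(7200/604.3) = 3.575  (AT5G78898)
log2(8154/9991) = -0.293  (AT4G01489)
log2(132.5/1791) = -3.757  (AT5G69909)
log2(857.5/246.0) = 1.801  (AT3G55593)
The largest magnitude belongs to AT5G69909.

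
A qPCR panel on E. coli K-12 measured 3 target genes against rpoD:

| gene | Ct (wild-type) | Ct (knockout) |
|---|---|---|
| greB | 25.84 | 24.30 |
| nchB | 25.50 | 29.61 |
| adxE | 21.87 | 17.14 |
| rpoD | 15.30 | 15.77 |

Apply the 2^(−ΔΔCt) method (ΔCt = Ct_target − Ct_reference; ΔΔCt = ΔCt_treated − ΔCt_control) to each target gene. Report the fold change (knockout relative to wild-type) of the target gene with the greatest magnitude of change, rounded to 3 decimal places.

36.758

greB: ΔΔCt = (24.30−15.77) − (25.84−15.30) = 8.53 − 10.54 = -2.01; fold change = 2^2.01 = 4.028
nchB: ΔΔCt = (29.61−15.77) − (25.50−15.30) = 13.84 − 10.20 = 3.64; fold change = 2^-3.64 = 0.080
adxE: ΔΔCt = (17.14−15.77) − (21.87−15.30) = 1.37 − 6.57 = -5.20; fold change = 2^5.20 = 36.758
adxE has the largest |ΔΔCt| = 5.20.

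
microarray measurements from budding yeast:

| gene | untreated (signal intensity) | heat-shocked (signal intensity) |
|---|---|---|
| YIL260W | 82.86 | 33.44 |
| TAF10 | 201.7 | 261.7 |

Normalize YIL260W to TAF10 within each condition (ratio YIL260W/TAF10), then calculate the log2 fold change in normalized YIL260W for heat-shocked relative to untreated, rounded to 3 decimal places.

-1.685

YIL260W/TAF10 (untreated) = 82.86 / 201.7 = 0.41081
YIL260W/TAF10 (heat-shocked) = 33.44 / 261.7 = 0.12778
Fold change = 0.12778 / 0.41081 = 0.3110
log2(0.3110) = -1.6848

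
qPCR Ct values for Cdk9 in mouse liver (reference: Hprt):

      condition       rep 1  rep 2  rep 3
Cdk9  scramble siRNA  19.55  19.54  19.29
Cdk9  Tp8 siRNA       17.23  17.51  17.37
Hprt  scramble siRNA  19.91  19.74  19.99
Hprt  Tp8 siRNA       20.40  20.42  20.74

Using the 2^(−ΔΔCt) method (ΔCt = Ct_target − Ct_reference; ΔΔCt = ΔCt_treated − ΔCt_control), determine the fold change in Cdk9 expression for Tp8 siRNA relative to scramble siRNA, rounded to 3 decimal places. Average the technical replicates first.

6.635

Mean Ct: Cdk9 scramble siRNA 19.460; Cdk9 Tp8 siRNA 17.370; Hprt scramble siRNA 19.880; Hprt Tp8 siRNA 20.520
ΔCt(scramble siRNA) = 19.460 − 19.880 = -0.420
ΔCt(Tp8 siRNA) = 17.370 − 20.520 = -3.150
ΔΔCt = -3.150 − (-0.420) = -2.730
Fold change = 2^(−(-2.730)) = 2^2.730 = 6.6346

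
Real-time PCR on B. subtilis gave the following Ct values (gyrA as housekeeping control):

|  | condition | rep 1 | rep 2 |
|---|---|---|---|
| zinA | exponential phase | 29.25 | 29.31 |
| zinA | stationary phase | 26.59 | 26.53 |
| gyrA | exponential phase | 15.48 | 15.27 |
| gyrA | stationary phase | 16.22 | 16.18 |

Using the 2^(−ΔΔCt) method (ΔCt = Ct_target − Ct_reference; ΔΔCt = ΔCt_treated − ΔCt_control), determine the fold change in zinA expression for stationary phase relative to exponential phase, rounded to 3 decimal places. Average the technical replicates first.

Mean Ct: zinA exponential phase 29.280; zinA stationary phase 26.560; gyrA exponential phase 15.375; gyrA stationary phase 16.200
ΔCt(exponential phase) = 29.280 − 15.375 = 13.905
ΔCt(stationary phase) = 26.560 − 16.200 = 10.360
ΔΔCt = 10.360 − 13.905 = -3.545
Fold change = 2^(−(-3.545)) = 2^3.545 = 11.6722

11.672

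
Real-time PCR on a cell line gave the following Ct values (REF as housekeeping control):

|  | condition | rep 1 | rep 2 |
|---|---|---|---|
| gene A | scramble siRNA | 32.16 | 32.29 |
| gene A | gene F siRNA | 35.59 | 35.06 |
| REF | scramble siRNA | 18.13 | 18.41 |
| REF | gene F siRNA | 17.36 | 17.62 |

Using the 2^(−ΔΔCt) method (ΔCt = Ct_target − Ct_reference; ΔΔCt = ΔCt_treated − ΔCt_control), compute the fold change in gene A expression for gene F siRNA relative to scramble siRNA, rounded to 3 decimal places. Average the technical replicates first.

0.068

Mean Ct: gene A scramble siRNA 32.225; gene A gene F siRNA 35.325; REF scramble siRNA 18.270; REF gene F siRNA 17.490
ΔCt(scramble siRNA) = 32.225 − 18.270 = 13.955
ΔCt(gene F siRNA) = 35.325 − 17.490 = 17.835
ΔΔCt = 17.835 − 13.955 = 3.880
Fold change = 2^(−3.880) = 0.0679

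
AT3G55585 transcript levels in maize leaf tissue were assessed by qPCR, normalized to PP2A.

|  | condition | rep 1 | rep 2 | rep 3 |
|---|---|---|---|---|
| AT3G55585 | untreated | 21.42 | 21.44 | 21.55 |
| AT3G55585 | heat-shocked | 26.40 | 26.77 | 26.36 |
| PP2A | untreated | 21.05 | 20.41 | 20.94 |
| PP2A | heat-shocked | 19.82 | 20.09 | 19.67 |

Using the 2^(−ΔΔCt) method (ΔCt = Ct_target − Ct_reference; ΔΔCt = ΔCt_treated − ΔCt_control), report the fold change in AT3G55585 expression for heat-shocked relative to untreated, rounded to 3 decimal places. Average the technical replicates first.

0.016

Mean Ct: AT3G55585 untreated 21.470; AT3G55585 heat-shocked 26.510; PP2A untreated 20.800; PP2A heat-shocked 19.860
ΔCt(untreated) = 21.470 − 20.800 = 0.670
ΔCt(heat-shocked) = 26.510 − 19.860 = 6.650
ΔΔCt = 6.650 − 0.670 = 5.980
Fold change = 2^(−5.980) = 0.0158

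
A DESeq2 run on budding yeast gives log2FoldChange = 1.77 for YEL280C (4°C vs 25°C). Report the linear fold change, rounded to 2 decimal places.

3.41

Fold change = 2^(1.77) = 3.411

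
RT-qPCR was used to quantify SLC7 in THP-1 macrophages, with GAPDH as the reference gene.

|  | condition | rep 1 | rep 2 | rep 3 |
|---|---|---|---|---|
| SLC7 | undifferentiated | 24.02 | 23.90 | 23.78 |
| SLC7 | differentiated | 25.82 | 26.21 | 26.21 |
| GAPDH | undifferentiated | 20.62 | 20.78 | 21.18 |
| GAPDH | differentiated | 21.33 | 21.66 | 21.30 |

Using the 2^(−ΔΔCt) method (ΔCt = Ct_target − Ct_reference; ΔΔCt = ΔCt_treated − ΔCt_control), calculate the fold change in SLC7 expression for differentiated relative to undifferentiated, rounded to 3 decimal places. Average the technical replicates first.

0.328

Mean Ct: SLC7 undifferentiated 23.900; SLC7 differentiated 26.080; GAPDH undifferentiated 20.860; GAPDH differentiated 21.430
ΔCt(undifferentiated) = 23.900 − 20.860 = 3.040
ΔCt(differentiated) = 26.080 − 21.430 = 4.650
ΔΔCt = 4.650 − 3.040 = 1.610
Fold change = 2^(−1.610) = 0.3276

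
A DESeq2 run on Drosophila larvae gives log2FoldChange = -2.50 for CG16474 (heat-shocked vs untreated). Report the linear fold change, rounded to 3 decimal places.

0.177

Fold change = 2^(-2.50) = 0.1768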